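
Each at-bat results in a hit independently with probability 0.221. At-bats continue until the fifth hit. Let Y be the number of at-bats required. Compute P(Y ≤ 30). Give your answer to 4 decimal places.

0.8246

Finishing within 30 at-bats ⇔ at least 5 successes in the first 30. With X ~ Binomial(30, 0.221), P(Y ≤ 30) = 1 − P(X ≤ 4).
  k=0: C(30,0)·0.221^0·0.779^30 = 0.000557
  k=1: C(30,1)·0.221^1·0.779^29 = 0.004744
  k=2: C(30,2)·0.221^2·0.779^28 = 0.019513
  k=3: C(30,3)·0.221^3·0.779^27 = 0.051667
  k=4: C(30,4)·0.221^4·0.779^26 = 0.098940
1 − 0.175421 = 0.824579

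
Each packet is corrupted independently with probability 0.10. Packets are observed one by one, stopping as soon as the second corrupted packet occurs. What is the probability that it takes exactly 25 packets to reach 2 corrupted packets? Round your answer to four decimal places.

Y = trial on which the second success occurs; negative binomial, r=2, p=0.10.
P(Y=25) = C(24,1) · p^2 · (1−p)^23
= 24 · 0.01 · 0.088629 = 0.021271

0.0213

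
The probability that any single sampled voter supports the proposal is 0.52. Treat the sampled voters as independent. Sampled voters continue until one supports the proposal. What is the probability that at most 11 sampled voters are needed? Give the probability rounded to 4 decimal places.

0.9997

Y = number of sampled voters to the first success; geometric, p = 0.52.
P(Y ≤ 11) = 1 − (1−p)^11 = 1 − 0.000312 = 0.999688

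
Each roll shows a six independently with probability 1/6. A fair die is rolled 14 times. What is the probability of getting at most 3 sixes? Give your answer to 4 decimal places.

0.8063

X ~ Binomial(14, 0.166667); P(X ≤ 3) = Σ C(14,k) p^k (1−p)^(14−k) over k:
  k=0: C(14,0)·0.166667^0·0.833333^14 = 0.077887
  k=1: C(14,1)·0.166667^1·0.833333^13 = 0.218082
  k=2: C(14,2)·0.166667^2·0.833333^12 = 0.283507
  k=3: C(14,3)·0.166667^3·0.833333^11 = 0.226806
Total = 0.806282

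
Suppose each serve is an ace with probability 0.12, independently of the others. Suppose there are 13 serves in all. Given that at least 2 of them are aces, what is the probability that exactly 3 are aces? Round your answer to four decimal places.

0.2905

X ~ Binomial(13, 0.12). Want P(X=3 | X≥2) = P(X=3) / P(X≥2).
P(X=3) = C(13,3)·0.12^3·0.88^10 = 0.137637
P(X≥2) = 1 − 0.189791 − 0.336447 = 0.473762
Ratio = 0.137637 / 0.473762 = 0.290520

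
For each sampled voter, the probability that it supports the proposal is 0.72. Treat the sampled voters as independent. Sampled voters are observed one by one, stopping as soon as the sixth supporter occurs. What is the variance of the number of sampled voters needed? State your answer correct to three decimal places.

Y = total sampled voters until the sixth success; negative binomial with r=6, p=0.72.
Var(Y) = r(1−p)/p² = 6·0.28 / 0.72² = 3.24074

3.241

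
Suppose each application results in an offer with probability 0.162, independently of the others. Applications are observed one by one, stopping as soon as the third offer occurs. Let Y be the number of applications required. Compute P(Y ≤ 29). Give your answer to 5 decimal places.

0.87055

Finishing within 29 applications ⇔ at least 3 successes in the first 29. With X ~ Binomial(29, 0.162), P(Y ≤ 29) = 1 − P(X ≤ 2).
  k=0: C(29,0)·0.162^0·0.838^29 = 0.0059440
  k=1: C(29,1)·0.162^1·0.838^28 = 0.0333231
  k=2: C(29,2)·0.162^2·0.838^27 = 0.0901871
1 − 0.1294542 = 0.8705458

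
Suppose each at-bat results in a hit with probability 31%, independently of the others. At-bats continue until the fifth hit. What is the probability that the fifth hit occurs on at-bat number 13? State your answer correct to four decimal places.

0.0728

Y = trial on which the fifth success occurs; negative binomial, r=5, p=0.31.
P(Y=13) = C(12,4) · p^5 · (1−p)^8
= 495 · 0.0028629 · 0.05138 = 0.072813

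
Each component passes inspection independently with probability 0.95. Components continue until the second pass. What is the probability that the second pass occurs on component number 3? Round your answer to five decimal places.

0.09025

Y = trial on which the second success occurs; negative binomial, r=2, p=0.95.
P(Y=3) = C(2,1) · p^2 · (1−p)^1
= 2 · 0.9025 · 0.05 = 0.0902500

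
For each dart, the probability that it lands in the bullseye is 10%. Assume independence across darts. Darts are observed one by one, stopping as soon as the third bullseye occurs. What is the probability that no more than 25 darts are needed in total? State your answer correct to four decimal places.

Finishing within 25 darts ⇔ at least 3 successes in the first 25. With X ~ Binomial(25, 0.10), P(Y ≤ 25) = 1 − P(X ≤ 2).
  k=0: C(25,0)·0.10^0·0.90^25 = 0.071790
  k=1: C(25,1)·0.10^1·0.90^24 = 0.199416
  k=2: C(25,2)·0.10^2·0.90^23 = 0.265888
1 − 0.537094 = 0.462906

0.4629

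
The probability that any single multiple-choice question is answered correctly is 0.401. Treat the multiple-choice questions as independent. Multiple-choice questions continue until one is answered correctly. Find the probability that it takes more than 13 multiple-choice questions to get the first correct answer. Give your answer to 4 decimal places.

Y = number of multiple-choice questions to the first success; geometric, p = 0.401.
P(Y > 13) = P(first 13 all fail) = (1−p)^13 = 0.001278

0.0013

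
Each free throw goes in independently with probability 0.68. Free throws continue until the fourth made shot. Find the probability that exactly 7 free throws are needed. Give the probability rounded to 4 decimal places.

Y = trial on which the fourth success occurs; negative binomial, r=4, p=0.68.
P(Y=7) = C(6,3) · p^4 · (1−p)^3
= 20 · 0.21381 · 0.032768 = 0.140125

0.1401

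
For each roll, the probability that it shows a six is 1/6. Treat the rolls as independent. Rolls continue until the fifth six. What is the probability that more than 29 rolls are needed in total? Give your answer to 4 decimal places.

Needing more than 29 rolls ⇔ fewer than 5 successes in the first 29. With X ~ Binomial(29, 0.166667), P(Y > 29) = P(X ≤ 4).
  k=0: C(29,0)·0.166667^0·0.833333^29 = 0.005055
  k=1: C(29,1)·0.166667^1·0.833333^28 = 0.029321
  k=2: C(29,2)·0.166667^2·0.833333^27 = 0.082097
  k=3: C(29,3)·0.166667^3·0.833333^26 = 0.147775
  k=4: C(29,4)·0.166667^4·0.833333^25 = 0.192108
P(X ≤ 4) = 0.456357

0.4564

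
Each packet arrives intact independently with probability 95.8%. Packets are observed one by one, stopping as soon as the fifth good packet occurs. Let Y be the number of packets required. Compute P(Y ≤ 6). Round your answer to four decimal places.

Finishing within 6 packets ⇔ at least 5 successes in the first 6. With X ~ Binomial(6, 0.958), P(Y ≤ 6) = 1 − P(X ≤ 4).
  k=0: C(6,0)·0.958^0·0.042^6 = 0.000000
  k=1: C(6,1)·0.958^1·0.042^5 = 0.000001
  k=2: C(6,2)·0.958^2·0.042^4 = 0.000043
  k=3: C(6,3)·0.958^3·0.042^3 = 0.001303
  k=4: C(6,4)·0.958^4·0.042^2 = 0.022287
1 − 0.023633 = 0.976367

0.9764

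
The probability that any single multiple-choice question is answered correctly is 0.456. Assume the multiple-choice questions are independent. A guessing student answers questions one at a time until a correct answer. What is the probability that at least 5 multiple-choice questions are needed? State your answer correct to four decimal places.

Y = number of multiple-choice questions to the first success; geometric, p = 0.456.
P(Y > 4) = P(first 4 all fail) = (1−p)^4 = 0.087578

0.0876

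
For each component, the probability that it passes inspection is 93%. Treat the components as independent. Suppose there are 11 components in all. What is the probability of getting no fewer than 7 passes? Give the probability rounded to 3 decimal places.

X ~ Binomial(11, 0.93); P(X ≥ 7) = Σ C(11,k) p^k (1−p)^(11−k) over k:
  k=7: C(11,7)·0.93^7·0.07^4 = 0.00477
  k=8: C(11,8)·0.93^8·0.07^3 = 0.03167
  k=9: C(11,9)·0.93^9·0.07^2 = 0.14025
  k=10: C(11,10)·0.93^10·0.07^1 = 0.37267
  k=11: C(11,11)·0.93^11·0.07^0 = 0.45010
Total = 0.99946

0.999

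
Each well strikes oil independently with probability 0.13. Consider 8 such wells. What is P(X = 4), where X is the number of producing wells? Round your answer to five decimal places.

0.01145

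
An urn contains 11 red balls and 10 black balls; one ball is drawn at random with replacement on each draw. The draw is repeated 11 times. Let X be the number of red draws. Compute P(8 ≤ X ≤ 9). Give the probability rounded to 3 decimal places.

X ~ Binomial(11, 0.523810); P(8 ≤ X ≤ 9) = Σ C(11,k) p^k (1−p)^(11−k) over k:
  k=8: C(11,8)·0.523810^8·0.476190^3 = 0.10097
  k=9: C(11,9)·0.523810^9·0.476190^2 = 0.03702
Total = 0.13800

0.138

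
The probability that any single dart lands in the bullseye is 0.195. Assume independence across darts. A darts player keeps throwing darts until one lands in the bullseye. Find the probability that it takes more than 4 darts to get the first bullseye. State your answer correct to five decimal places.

Y = number of darts to the first success; geometric, p = 0.195.
P(Y > 4) = P(first 4 all fail) = (1−p)^4 = 0.4199364

0.41994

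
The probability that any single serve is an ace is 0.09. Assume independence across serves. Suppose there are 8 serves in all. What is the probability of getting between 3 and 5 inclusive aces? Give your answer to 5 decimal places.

0.02887

X ~ Binomial(8, 0.09); P(3 ≤ X ≤ 5) = Σ C(8,k) p^k (1−p)^(8−k) over k:
  k=3: C(8,3)·0.09^3·0.91^5 = 0.0254755
  k=4: C(8,4)·0.09^4·0.91^4 = 0.0031494
  k=5: C(8,5)·0.09^5·0.91^3 = 0.0002492
Total = 0.0288741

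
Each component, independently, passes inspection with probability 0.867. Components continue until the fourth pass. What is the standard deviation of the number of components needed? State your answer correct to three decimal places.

0.841

Y = total components until the fourth success; negative binomial with r=4, p=0.867.
SD(Y) = √[r(1−p)/p²] = √(0.70774) = 0.84127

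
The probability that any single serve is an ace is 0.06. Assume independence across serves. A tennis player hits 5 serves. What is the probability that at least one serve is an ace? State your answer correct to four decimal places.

P(at least one) = 1 − P(none) = 1 − (1 − 0.06)^5
= 1 − 0.733904 = 0.266096

0.2661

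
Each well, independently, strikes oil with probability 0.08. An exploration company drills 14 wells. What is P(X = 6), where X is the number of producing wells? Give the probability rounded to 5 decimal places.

X ~ Binomial(n=14, p=0.08).
P(X=6) = C(14,6) · p^6 · (1−p)^8
= 3003 · 2.6214e-07 · 0.51322 = 0.0004040

0.00040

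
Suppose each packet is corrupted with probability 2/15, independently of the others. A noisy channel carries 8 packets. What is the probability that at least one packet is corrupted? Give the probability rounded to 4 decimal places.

0.6817

P(at least one) = 1 − P(none) = 1 − (1 − 0.133333)^8
= 1 − 0.318285 = 0.681715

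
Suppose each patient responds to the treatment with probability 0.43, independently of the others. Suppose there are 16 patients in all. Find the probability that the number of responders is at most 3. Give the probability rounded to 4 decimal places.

X ~ Binomial(16, 0.43); P(X ≤ 3) = Σ C(16,k) p^k (1−p)^(16−k) over k:
  k=0: C(16,0)·0.43^0·0.57^16 = 0.000124
  k=1: C(16,1)·0.43^1·0.57^15 = 0.001499
  k=2: C(16,2)·0.43^2·0.57^14 = 0.008479
  k=3: C(16,3)·0.43^3·0.57^13 = 0.029852
Total = 0.039954

0.0400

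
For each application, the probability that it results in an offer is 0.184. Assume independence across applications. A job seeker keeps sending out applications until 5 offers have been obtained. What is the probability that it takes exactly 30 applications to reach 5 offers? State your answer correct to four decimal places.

0.0310

Y = trial on which the fifth success occurs; negative binomial, r=5, p=0.184.
P(Y=30) = C(29,4) · p^5 · (1−p)^25
= 23751 · 0.00021091 · 0.006198 = 0.031047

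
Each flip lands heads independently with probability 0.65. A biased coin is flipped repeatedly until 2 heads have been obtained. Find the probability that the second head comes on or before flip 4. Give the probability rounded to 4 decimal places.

0.8735

Finishing within 4 flips ⇔ at least 2 successes in the first 4. With X ~ Binomial(4, 0.65), P(Y ≤ 4) = 1 − P(X ≤ 1).
  k=0: C(4,0)·0.65^0·0.35^4 = 0.015006
  k=1: C(4,1)·0.65^1·0.35^3 = 0.111475
1 − 0.126481 = 0.873519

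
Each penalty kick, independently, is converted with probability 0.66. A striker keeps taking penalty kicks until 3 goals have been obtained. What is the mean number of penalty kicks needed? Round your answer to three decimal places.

Y = total penalty kicks until the third success; negative binomial with r=3, p=0.66.
E[Y] = r / p = 3 / 0.66 = 4.54545

4.545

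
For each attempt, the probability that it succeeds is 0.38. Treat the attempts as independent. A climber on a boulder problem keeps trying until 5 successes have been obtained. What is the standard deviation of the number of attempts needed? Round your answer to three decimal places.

Y = total attempts until the fifth success; negative binomial with r=5, p=0.38.
SD(Y) = √[r(1−p)/p²] = √(21.46814) = 4.63337

4.633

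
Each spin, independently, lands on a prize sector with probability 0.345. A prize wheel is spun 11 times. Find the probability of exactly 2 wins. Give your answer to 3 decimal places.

0.145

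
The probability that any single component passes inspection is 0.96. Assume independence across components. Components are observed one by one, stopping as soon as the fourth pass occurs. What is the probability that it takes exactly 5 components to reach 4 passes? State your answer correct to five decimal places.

Y = trial on which the fourth success occurs; negative binomial, r=4, p=0.96.
P(Y=5) = C(4,3) · p^4 · (1−p)^1
= 4 · 0.84935 · 0.04 = 0.1358954

0.13590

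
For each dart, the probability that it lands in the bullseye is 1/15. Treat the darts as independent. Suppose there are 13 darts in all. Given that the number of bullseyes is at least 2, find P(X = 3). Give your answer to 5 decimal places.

X ~ Binomial(13, 0.066667). Want P(X=3 | X≥2) = P(X=3) / P(X≥2).
P(X=3) = C(13,3)·0.066667^3·0.933333^10 = 0.0425070
P(X≥2) = 1 − 0.4078290 − 0.3786983 = 0.2134727
Ratio = 0.0425070 / 0.2134727 = 0.1991213

0.19912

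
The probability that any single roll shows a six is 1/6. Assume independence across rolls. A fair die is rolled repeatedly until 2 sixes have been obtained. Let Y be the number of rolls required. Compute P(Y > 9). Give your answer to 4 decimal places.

Needing more than 9 rolls ⇔ fewer than 2 successes in the first 9. With X ~ Binomial(9, 0.166667), P(Y > 9) = P(X ≤ 1).
  k=0: C(9,0)·0.166667^0·0.833333^9 = 0.193807
  k=1: C(9,1)·0.166667^1·0.833333^8 = 0.348852
P(X ≤ 1) = 0.542659

0.5427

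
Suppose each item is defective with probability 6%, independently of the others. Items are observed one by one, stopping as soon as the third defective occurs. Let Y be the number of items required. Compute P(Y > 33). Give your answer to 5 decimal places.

Needing more than 33 items ⇔ fewer than 3 successes in the first 33. With X ~ Binomial(33, 0.06), P(Y > 33) = P(X ≤ 2).
  k=0: C(33,0)·0.06^0·0.94^33 = 0.1297834
  k=1: C(33,1)·0.06^1·0.94^32 = 0.2733736
  k=2: C(33,2)·0.06^2·0.94^31 = 0.2791900
P(X ≤ 2) = 0.6823470

0.68235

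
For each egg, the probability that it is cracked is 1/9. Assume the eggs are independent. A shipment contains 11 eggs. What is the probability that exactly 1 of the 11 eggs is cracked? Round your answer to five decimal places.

X ~ Binomial(n=11, p=0.111111).
P(X=1) = C(11,1) · p^1 · (1−p)^10
= 11 · 0.11111 · 0.30795 = 0.3763786

0.37638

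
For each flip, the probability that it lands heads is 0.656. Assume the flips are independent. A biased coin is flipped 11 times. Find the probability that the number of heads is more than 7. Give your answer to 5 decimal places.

0.44230

X ~ Binomial(11, 0.656); P(X ≥ 8) = Σ C(11,k) p^k (1−p)^(11−k) over k:
  k=8: C(11,8)·0.656^8·0.344^3 = 0.2303509
  k=9: C(11,9)·0.656^9·0.344^2 = 0.1464246
  k=10: C(11,10)·0.656^10·0.344^1 = 0.0558457
  k=11: C(11,11)·0.656^11·0.344^0 = 0.0096815
Total = 0.4423027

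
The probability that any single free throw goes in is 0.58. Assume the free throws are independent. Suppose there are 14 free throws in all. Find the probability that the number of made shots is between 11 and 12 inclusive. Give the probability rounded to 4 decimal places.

X ~ Binomial(14, 0.58); P(11 ≤ X ≤ 12) = Σ C(14,k) p^k (1−p)^(14−k) over k:
  k=11: C(14,11)·0.58^11·0.42^3 = 0.067384
  k=12: C(14,12)·0.58^12·0.42^2 = 0.023264
Total = 0.090648

0.0906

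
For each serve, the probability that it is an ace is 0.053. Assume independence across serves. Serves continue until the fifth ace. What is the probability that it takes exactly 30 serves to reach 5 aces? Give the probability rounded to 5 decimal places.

0.00255

Y = trial on which the fifth success occurs; negative binomial, r=5, p=0.053.
P(Y=30) = C(29,4) · p^5 · (1−p)^25
= 23751 · 4.182e-07 · 0.2563 = 0.0025457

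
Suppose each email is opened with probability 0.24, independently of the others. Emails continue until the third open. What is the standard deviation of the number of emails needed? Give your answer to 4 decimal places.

6.2915

Y = total emails until the third success; negative binomial with r=3, p=0.24.
SD(Y) = √[r(1−p)/p²] = √(39.583333) = 6.291529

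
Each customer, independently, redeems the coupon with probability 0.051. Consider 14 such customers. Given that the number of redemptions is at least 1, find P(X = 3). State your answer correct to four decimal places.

X ~ Binomial(14, 0.051). Want P(X=3 | X≥1) = P(X=3) / P(X≥1).
P(X=3) = C(14,3)·0.051^3·0.949^11 = 0.027148
P(X≥1) = 1 − 0.480537 = 0.519463
Ratio = 0.027148 / 0.519463 = 0.052262

0.0523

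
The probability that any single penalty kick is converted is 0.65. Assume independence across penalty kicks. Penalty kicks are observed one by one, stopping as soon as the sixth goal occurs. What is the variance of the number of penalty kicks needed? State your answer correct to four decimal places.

Y = total penalty kicks until the sixth success; negative binomial with r=6, p=0.65.
Var(Y) = r(1−p)/p² = 6·0.35 / 0.65² = 4.970414

4.9704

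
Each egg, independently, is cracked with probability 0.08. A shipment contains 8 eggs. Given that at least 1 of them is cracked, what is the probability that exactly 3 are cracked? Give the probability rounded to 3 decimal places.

0.039

X ~ Binomial(8, 0.08). Want P(X=3 | X≥1) = P(X=3) / P(X≥1).
P(X=3) = C(8,3)·0.08^3·0.92^5 = 0.01890
P(X≥1) = 1 − 0.51322 = 0.48678
Ratio = 0.01890 / 0.48678 = 0.03882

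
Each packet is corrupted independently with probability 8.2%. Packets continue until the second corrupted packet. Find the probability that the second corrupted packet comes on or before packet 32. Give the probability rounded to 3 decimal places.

0.750

Finishing within 32 packets ⇔ at least 2 successes in the first 32. With X ~ Binomial(32, 0.082), P(Y ≤ 32) = 1 − P(X ≤ 1).
  k=0: C(32,0)·0.082^0·0.918^32 = 0.06471
  k=1: C(32,1)·0.082^1·0.918^31 = 0.18496
1 − 0.24967 = 0.75033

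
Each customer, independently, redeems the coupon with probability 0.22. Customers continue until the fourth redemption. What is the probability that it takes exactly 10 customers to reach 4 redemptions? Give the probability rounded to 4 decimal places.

0.0443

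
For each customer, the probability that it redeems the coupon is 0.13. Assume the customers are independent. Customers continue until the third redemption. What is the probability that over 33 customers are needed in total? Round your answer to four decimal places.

0.1789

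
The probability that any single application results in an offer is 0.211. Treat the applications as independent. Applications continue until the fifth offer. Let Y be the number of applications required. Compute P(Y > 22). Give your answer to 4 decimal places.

0.4912

Needing more than 22 applications ⇔ fewer than 5 successes in the first 22. With X ~ Binomial(22, 0.211), P(Y > 22) = P(X ≤ 4).
  k=0: C(22,0)·0.211^0·0.789^22 = 0.005441
  k=1: C(22,1)·0.211^1·0.789^21 = 0.032013
  k=2: C(22,2)·0.211^2·0.789^20 = 0.089891
  k=3: C(22,3)·0.211^3·0.789^19 = 0.160262
  k=4: C(22,4)·0.211^4·0.789^18 = 0.203578
P(X ≤ 4) = 0.491185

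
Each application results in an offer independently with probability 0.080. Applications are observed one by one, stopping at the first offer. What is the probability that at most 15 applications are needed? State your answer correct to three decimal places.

0.714

Y = number of applications to the first success; geometric, p = 0.08.
P(Y ≤ 15) = 1 − (1−p)^15 = 1 − 0.28630 = 0.71370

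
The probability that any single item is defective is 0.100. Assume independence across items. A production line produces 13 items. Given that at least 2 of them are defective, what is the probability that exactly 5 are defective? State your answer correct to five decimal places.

X ~ Binomial(13, 0.10). Want P(X=5 | X≥2) = P(X=5) / P(X≥2).
P(X=5) = C(13,5)·0.10^5·0.90^8 = 0.0055401
P(X≥2) = 1 − 0.2541866 − 0.3671584 = 0.3786550
Ratio = 0.0055401 / 0.3786550 = 0.0146310

0.01463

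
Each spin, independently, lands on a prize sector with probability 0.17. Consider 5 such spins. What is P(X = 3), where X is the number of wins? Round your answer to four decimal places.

0.0338

X ~ Binomial(n=5, p=0.17).
P(X=3) = C(5,3) · p^3 · (1−p)^2
= 10 · 0.004913 · 0.6889 = 0.033846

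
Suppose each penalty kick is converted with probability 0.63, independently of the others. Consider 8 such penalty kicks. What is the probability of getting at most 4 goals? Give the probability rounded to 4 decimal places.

0.3374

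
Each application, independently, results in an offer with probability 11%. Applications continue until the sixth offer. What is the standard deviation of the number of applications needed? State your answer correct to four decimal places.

21.0077

Y = total applications until the sixth success; negative binomial with r=6, p=0.11.
SD(Y) = √[r(1−p)/p²] = √(441.322314) = 21.007673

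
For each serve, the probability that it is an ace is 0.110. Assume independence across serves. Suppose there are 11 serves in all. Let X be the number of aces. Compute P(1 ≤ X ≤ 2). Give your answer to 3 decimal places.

0.610

X ~ Binomial(11, 0.11); P(1 ≤ X ≤ 2) = Σ C(11,k) p^k (1−p)^(11−k) over k:
  k=1: C(11,1)·0.11^1·0.89^10 = 0.37730
  k=2: C(11,2)·0.11^2·0.89^9 = 0.23316
Total = 0.61046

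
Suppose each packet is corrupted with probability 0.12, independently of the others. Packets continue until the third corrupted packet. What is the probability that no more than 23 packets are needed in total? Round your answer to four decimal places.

0.5327

Finishing within 23 packets ⇔ at least 3 successes in the first 23. With X ~ Binomial(23, 0.12), P(Y ≤ 23) = 1 − P(X ≤ 2).
  k=0: C(23,0)·0.12^0·0.88^23 = 0.052857
  k=1: C(23,1)·0.12^1·0.88^22 = 0.165778
  k=2: C(23,2)·0.12^2·0.88^21 = 0.248668
1 − 0.467303 = 0.532697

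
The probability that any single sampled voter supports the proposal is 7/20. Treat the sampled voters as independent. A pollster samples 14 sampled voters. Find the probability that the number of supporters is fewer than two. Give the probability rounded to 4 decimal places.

X ~ Binomial(14, 0.35); P(X ≤ 1) = Σ C(14,k) p^k (1−p)^(14−k) over k:
  k=0: C(14,0)·0.35^0·0.65^14 = 0.002403
  k=1: C(14,1)·0.35^1·0.65^13 = 0.018116
Total = 0.020519

0.0205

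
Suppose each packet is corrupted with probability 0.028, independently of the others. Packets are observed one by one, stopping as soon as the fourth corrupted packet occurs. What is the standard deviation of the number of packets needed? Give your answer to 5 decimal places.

70.42147

Y = total packets until the fourth success; negative binomial with r=4, p=0.028.
SD(Y) = √[r(1−p)/p²] = √(4959.1836735) = 70.4214717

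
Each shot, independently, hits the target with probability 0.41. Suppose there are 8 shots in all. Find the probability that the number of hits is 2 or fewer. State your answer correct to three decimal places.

0.295

X ~ Binomial(8, 0.41); P(X ≤ 2) = Σ C(8,k) p^k (1−p)^(8−k) over k:
  k=0: C(8,0)·0.41^0·0.59^8 = 0.01468
  k=1: C(8,1)·0.41^1·0.59^7 = 0.08163
  k=2: C(8,2)·0.41^2·0.59^6 = 0.19854
Total = 0.29485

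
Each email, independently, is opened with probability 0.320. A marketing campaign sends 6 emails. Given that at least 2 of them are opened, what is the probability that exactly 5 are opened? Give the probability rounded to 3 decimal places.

0.022

X ~ Binomial(6, 0.32). Want P(X=5 | X≥2) = P(X=5) / P(X≥2).
P(X=5) = C(6,5)·0.32^5·0.68^1 = 0.01369
P(X≥2) = 1 − 0.09887 − 0.27916 = 0.62198
Ratio = 0.01369 / 0.62198 = 0.02201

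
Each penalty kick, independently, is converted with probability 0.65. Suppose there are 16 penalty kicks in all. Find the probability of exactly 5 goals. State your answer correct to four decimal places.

0.0049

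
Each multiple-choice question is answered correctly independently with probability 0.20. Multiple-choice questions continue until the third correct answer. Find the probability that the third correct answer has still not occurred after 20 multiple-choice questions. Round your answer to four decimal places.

Needing more than 20 multiple-choice questions ⇔ fewer than 3 successes in the first 20. With X ~ Binomial(20, 0.20), P(Y > 20) = P(X ≤ 2).
  k=0: C(20,0)·0.20^0·0.80^20 = 0.011529
  k=1: C(20,1)·0.20^1·0.80^19 = 0.057646
  k=2: C(20,2)·0.20^2·0.80^18 = 0.136909
P(X ≤ 2) = 0.206085

0.2061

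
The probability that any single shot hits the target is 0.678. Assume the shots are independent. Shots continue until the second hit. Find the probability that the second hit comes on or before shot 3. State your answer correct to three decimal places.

Finishing within 3 shots ⇔ at least 2 successes in the first 3. With X ~ Binomial(3, 0.678), P(Y ≤ 3) = 1 − P(X ≤ 1).
  k=0: C(3,0)·0.678^0·0.322^3 = 0.03339
  k=1: C(3,1)·0.678^1·0.322^2 = 0.21089
1 − 0.24428 = 0.75572

0.756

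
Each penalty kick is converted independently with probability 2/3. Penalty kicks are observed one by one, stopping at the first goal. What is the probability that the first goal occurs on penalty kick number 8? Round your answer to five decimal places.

0.00030

Geometric (trials to first success), p = 0.666667.
P(Y = 8) = (1−p)^7 · p = 0.00045725 · 0.666667 = 0.0003048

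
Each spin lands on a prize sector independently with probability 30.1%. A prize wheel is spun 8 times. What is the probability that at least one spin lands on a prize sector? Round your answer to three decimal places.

P(at least one) = 1 − P(none) = 1 − (1 − 0.301)^8
= 1 − 0.05699 = 0.94301

0.943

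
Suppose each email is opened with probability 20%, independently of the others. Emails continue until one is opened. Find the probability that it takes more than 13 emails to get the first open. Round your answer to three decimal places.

0.055

Y = number of emails to the first success; geometric, p = 0.20.
P(Y > 13) = P(first 13 all fail) = (1−p)^13 = 0.05498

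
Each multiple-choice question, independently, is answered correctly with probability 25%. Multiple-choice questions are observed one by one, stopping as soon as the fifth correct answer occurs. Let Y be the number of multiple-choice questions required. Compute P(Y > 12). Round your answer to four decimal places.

Needing more than 12 multiple-choice questions ⇔ fewer than 5 successes in the first 12. With X ~ Binomial(12, 0.25), P(Y > 12) = P(X ≤ 4).
  k=0: C(12,0)·0.25^0·0.75^12 = 0.031676
  k=1: C(12,1)·0.25^1·0.75^11 = 0.126705
  k=2: C(12,2)·0.25^2·0.75^10 = 0.232293
  k=3: C(12,3)·0.25^3·0.75^9 = 0.258104
  k=4: C(12,4)·0.25^4·0.75^8 = 0.193578
P(X ≤ 4) = 0.842356

0.8424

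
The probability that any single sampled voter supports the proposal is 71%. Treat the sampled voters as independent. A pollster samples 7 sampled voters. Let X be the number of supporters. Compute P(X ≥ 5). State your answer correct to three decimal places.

0.670

X ~ Binomial(7, 0.71); P(X ≥ 5) = Σ C(7,k) p^k (1−p)^(7−k) over k:
  k=5: C(7,5)·0.71^5·0.29^2 = 0.31864
  k=6: C(7,6)·0.71^6·0.29^1 = 0.26004
  k=7: C(7,7)·0.71^7·0.29^0 = 0.09095
Total = 0.66964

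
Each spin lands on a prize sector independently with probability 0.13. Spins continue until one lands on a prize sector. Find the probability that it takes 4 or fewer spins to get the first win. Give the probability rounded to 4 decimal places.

0.4271

Y = number of spins to the first success; geometric, p = 0.13.
P(Y ≤ 4) = 1 − (1−p)^4 = 1 − 0.572898 = 0.427102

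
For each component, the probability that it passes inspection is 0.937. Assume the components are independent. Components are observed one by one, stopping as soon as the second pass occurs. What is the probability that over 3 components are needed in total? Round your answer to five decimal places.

0.01141

Needing more than 3 components ⇔ fewer than 2 successes in the first 3. With X ~ Binomial(3, 0.937), P(Y > 3) = P(X ≤ 1).
  k=0: C(3,0)·0.937^0·0.063^3 = 0.0002500
  k=1: C(3,1)·0.937^1·0.063^2 = 0.0111569
P(X ≤ 1) = 0.0114069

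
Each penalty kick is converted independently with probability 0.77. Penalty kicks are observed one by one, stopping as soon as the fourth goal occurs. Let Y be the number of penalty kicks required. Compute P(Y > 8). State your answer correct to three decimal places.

0.019

Needing more than 8 penalty kicks ⇔ fewer than 4 successes in the first 8. With X ~ Binomial(8, 0.77), P(Y > 8) = P(X ≤ 3).
  k=0: C(8,0)·0.77^0·0.23^8 = 0.00001
  k=1: C(8,1)·0.77^1·0.23^7 = 0.00021
  k=2: C(8,2)·0.77^2·0.23^6 = 0.00246
  k=3: C(8,3)·0.77^3·0.23^5 = 0.01646
P(X ≤ 3) = 0.01913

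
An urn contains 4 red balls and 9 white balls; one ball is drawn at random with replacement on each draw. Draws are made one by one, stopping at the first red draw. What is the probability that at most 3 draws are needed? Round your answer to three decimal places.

0.668

Y = number of draws to the first success; geometric, p = 0.307692.
P(Y ≤ 3) = 1 − (1−p)^3 = 1 − 0.33182 = 0.66818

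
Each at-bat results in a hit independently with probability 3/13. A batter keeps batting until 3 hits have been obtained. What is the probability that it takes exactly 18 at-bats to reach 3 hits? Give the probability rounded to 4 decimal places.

Y = trial on which the third success occurs; negative binomial, r=3, p=0.230769.
P(Y=18) = C(17,2) · p^3 · (1−p)^15
= 136 · 0.012289 · 0.019537 = 0.032653

0.0327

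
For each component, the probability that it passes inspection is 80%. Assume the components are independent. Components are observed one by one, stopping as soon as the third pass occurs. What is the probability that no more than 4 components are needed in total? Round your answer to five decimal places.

Finishing within 4 components ⇔ at least 3 successes in the first 4. With X ~ Binomial(4, 0.80), P(Y ≤ 4) = 1 − P(X ≤ 2).
  k=0: C(4,0)·0.80^0·0.20^4 = 0.0016000
  k=1: C(4,1)·0.80^1·0.20^3 = 0.0256000
  k=2: C(4,2)·0.80^2·0.20^2 = 0.1536000
1 − 0.1808000 = 0.8192000

0.81920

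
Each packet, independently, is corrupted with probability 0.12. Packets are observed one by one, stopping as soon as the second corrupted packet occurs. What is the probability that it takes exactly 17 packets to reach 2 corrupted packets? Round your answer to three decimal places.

Y = trial on which the second success occurs; negative binomial, r=2, p=0.12.
P(Y=17) = C(16,1) · p^2 · (1−p)^15
= 16 · 0.0144 · 0.14697 = 0.03386

0.034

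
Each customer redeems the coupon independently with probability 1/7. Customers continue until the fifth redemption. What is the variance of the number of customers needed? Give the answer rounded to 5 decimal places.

Y = total customers until the fifth success; negative binomial with r=5, p=0.142857.
Var(Y) = r(1−p)/p² = 5·0.857143 / 0.142857² = 210.0000000

210.00000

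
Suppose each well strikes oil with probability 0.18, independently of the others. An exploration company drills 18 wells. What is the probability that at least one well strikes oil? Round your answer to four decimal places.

P(at least one) = 1 − P(none) = 1 − (1 − 0.18)^18
= 1 − 0.028096 = 0.971904

0.9719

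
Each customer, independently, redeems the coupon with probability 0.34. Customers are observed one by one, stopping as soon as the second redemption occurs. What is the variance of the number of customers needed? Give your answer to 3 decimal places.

11.419

Y = total customers until the second success; negative binomial with r=2, p=0.34.
Var(Y) = r(1−p)/p² = 2·0.66 / 0.34² = 11.41869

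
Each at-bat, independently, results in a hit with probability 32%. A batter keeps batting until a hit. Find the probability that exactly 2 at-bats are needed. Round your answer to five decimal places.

0.21760

Geometric (trials to first success), p = 0.32.
P(Y = 2) = (1−p)^1 · p = 0.68 · 0.32 = 0.2176000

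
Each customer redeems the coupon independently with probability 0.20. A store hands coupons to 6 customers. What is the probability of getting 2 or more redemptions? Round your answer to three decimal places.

0.345

X ~ Binomial(6, 0.20); P(X ≥ 2) = Σ C(6,k) p^k (1−p)^(6−k) over k:
  k=2: C(6,2)·0.20^2·0.80^4 = 0.24576
  k=3: C(6,3)·0.20^3·0.80^3 = 0.08192
  k=4: C(6,4)·0.20^4·0.80^2 = 0.01536
  k=5: C(6,5)·0.20^5·0.80^1 = 0.00154
  k=6: C(6,6)·0.20^6·0.80^0 = 0.00006
Total = 0.34464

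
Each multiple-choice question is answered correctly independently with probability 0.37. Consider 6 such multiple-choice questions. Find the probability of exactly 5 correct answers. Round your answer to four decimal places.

0.0262

X ~ Binomial(n=6, p=0.37).
P(X=5) = C(6,5) · p^5 · (1−p)^1
= 6 · 0.0069344 · 0.63 = 0.026212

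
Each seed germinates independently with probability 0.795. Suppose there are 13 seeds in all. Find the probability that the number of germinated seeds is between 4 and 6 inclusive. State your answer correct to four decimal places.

X ~ Binomial(13, 0.795); P(4 ≤ X ≤ 6) = Σ C(13,k) p^k (1−p)^(13−k) over k:
  k=4: C(13,4)·0.795^4·0.205^9 = 0.000183
  k=5: C(13,5)·0.795^5·0.205^8 = 0.001275
  k=6: C(13,6)·0.795^6·0.205^7 = 0.006592
Total = 0.008049

0.0080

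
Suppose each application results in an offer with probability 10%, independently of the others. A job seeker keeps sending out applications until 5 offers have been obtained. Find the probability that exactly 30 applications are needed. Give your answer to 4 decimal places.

0.0171

Y = trial on which the fifth success occurs; negative binomial, r=5, p=0.10.
P(Y=30) = C(29,4) · p^5 · (1−p)^25
= 23751 · 1e-05 · 0.07179 = 0.017051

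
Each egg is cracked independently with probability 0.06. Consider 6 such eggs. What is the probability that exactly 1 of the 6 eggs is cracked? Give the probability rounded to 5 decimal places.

X ~ Binomial(n=6, p=0.06).
P(X=1) = C(6,1) · p^1 · (1−p)^5
= 6 · 0.06 · 0.7339 = 0.2642054

0.26421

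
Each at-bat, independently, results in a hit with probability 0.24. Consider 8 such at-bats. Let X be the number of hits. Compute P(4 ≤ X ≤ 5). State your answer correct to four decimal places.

0.0971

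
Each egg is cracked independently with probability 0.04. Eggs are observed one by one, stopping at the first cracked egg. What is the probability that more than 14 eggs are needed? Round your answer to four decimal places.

Y = number of eggs to the first success; geometric, p = 0.04.
P(Y > 14) = P(first 14 all fail) = (1−p)^14 = 0.564673

0.5647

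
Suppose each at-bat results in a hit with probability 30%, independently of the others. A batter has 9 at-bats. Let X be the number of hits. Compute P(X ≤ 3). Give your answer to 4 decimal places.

0.7297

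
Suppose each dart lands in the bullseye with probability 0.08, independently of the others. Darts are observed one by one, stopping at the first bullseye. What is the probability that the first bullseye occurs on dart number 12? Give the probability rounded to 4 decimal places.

0.0320

Geometric (trials to first success), p = 0.08.
P(Y = 12) = (1−p)^11 · p = 0.39964 · 0.08 = 0.031971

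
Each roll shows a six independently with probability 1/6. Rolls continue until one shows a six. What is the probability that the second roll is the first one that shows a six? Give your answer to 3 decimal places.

Geometric (trials to first success), p = 0.166667.
P(Y = 2) = (1−p)^1 · p = 0.83333 · 0.166667 = 0.13889

0.139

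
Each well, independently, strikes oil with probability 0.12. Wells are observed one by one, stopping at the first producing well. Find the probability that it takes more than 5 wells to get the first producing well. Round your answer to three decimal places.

0.528

Y = number of wells to the first success; geometric, p = 0.12.
P(Y > 5) = P(first 5 all fail) = (1−p)^5 = 0.52773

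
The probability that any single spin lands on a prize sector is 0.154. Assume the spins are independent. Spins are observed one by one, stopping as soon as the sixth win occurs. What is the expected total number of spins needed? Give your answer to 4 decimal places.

Y = total spins until the sixth success; negative binomial with r=6, p=0.154.
E[Y] = r / p = 6 / 0.154 = 38.961039

38.9610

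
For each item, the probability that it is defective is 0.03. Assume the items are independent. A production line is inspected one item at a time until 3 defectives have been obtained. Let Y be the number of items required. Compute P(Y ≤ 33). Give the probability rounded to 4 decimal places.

Finishing within 33 items ⇔ at least 3 successes in the first 33. With X ~ Binomial(33, 0.03), P(Y ≤ 33) = 1 − P(X ≤ 2).
  k=0: C(33,0)·0.03^0·0.97^33 = 0.365988
  k=1: C(33,1)·0.03^1·0.97^32 = 0.373534
  k=2: C(33,2)·0.03^2·0.97^31 = 0.184842
1 − 0.924365 = 0.075635

0.0756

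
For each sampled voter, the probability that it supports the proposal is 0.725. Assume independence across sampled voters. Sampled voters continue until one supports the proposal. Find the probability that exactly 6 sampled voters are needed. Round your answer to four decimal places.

Geometric (trials to first success), p = 0.725.
P(Y = 6) = (1−p)^5 · p = 0.0015728 · 0.725 = 0.001140

0.0011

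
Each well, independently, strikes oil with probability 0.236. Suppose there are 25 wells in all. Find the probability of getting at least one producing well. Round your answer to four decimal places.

0.9988

P(at least one) = 1 − P(none) = 1 − (1 − 0.236)^25
= 1 − 0.001195 = 0.998805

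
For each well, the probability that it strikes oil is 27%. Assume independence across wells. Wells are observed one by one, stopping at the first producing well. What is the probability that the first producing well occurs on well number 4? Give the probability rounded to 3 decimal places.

0.105

Geometric (trials to first success), p = 0.27.
P(Y = 4) = (1−p)^3 · p = 0.38902 · 0.27 = 0.10503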